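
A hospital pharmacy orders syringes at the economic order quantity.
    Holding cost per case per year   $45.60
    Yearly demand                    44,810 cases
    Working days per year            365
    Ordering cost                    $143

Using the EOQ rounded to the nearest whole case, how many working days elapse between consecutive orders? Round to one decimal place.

4.3 days

2DS/H = 2·44,810·143/45.6 = 281,045.18
EOQ = √281,045.18 ≈ 530.14 → Q = 530 cases
T = Q/D × 365 days = 530/44,810 × 365 = 4.317 days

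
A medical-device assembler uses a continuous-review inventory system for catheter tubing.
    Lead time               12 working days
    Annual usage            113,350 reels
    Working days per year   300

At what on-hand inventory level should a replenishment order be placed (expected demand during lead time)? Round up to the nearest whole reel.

Daily demand d = 113,350 / 300 = 377.833 reels/day
Demand during lead time = 377.833 × 12 = 4,534.00
Reorder point = 4,534.00 → round up

4,534 reels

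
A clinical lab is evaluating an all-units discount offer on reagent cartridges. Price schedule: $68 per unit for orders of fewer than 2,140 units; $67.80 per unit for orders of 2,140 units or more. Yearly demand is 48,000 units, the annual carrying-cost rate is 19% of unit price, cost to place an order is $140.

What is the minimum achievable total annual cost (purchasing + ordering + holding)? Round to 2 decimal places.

H₁ = 19%×$68 = $12.9200;  H₂ = 19%×$67.80 = $12.8820
EOQ₁ = √(2×48,000×140/12.9200) = 1,019.93  (< 2,140, feasible at tier 1)
EOQ₂ = √(2×48,000×140/12.8820) = 1,021.43  (< 2,140 → use Q = 2,140 at tier-2 price)
TC(tier 1 (EOQ₁), Q≈1,019.9) = $3,277,177.44
TC(tier 2, Q≈2,140.0) = $3,271,323.93
Minimum at tier 2: $3,271,323.93

$3,271,323.93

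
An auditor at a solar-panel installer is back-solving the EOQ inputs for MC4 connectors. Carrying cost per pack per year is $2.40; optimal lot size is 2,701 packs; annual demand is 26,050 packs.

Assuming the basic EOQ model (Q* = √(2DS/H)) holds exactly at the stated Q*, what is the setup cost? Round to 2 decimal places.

Since Q* = (2DS/H)^½, squaring gives Q*²·H = 2DS.
S = Q²H / (2D) = 2,701² × 2.4 / (2 × 26,050) = 336.0645

$336.06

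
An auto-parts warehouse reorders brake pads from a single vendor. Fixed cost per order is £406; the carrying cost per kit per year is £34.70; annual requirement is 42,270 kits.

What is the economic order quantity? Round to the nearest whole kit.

995 kits

2DS/H = 2·42,270·406/34.7 = 989,142.36
EOQ = √989,142.36 ≈ 994.56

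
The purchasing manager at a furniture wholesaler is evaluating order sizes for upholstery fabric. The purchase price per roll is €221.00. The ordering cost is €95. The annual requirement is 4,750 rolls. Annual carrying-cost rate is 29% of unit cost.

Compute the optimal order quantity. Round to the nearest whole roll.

H = i·C = 0.29 × €221 = €64.0900 per roll-year
EOQ = √(2DS/H) = √(2 × 4,750 × 95 / 64.09)
    = √(14,081.76) ≈ 118.67

119 rolls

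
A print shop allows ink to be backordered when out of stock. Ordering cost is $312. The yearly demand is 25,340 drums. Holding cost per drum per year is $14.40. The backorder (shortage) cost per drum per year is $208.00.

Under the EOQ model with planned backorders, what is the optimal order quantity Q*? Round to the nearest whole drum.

Q* = √(2DS/H) · √((H + b)/b)
   = √(2 × 25,340 × 312 / 14.4) · √((14.4 + 208) / 208)
   = 1,047.887 × 1.0340 ≈ 1,083.55

1,084 drums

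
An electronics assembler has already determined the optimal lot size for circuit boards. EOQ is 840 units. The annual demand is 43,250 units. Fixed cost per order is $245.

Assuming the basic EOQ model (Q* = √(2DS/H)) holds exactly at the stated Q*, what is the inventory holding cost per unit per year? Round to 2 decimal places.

Since Q* = (2DS/H)^½, squaring gives Q*²·H = 2DS.
H = 2DS / Q² = 2 × 43,250 × 245 / 840² = 30.0347

$30.03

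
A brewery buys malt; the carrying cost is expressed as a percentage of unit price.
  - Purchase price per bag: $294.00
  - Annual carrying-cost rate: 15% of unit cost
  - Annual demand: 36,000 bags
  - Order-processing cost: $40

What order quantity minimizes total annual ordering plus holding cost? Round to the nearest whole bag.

Carrying cost H = $294 × 15% = $44.1000/bag/yr
EOQ = √(2DS/H) = √(2 × 36,000 × 40 / 44.1)
    = √(65,306.12) ≈ 255.55

256 bags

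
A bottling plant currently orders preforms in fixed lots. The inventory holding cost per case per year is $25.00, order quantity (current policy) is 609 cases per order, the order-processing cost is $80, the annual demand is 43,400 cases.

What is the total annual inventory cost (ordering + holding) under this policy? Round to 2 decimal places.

$13,313.65

Orders/yr = 43,400/609 = 71.264; ordering cost = 71.264 × $80 = $5,701.15
Average inventory = 609/2 = 304.5; holding cost = 304.5 × $25 = $7,612.50
Total = $5,701.15 + $7,612.50 = $13,313.65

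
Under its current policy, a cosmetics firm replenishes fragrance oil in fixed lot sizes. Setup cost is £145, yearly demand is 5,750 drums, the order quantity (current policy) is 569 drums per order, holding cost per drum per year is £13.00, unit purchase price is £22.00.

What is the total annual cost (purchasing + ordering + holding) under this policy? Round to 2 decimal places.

Annual ordering cost = (D/Q)·S = (5,750/569) × 145 = £1,465.29
Annual holding cost  = (Q/2)·H = (569/2) × 13 = £3,698.50
Purchase cost = D·C = 5,750 × 22 = £126,500.00
Total = £1,465.29 + £3,698.50 + £126,500.00 = £131,663.79

£131,663.79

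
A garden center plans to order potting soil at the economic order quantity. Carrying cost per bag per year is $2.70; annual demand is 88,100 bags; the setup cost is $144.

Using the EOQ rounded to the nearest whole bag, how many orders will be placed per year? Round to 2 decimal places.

28.73 orders per year

2DS/H = 2·88,100·144/2.7 = 9,397,333.33
EOQ = √9,397,333.33 ≈ 3,065.51 → Q = 3,066
Orders per year = D/Q = 88,100 / 3,066 = 28.735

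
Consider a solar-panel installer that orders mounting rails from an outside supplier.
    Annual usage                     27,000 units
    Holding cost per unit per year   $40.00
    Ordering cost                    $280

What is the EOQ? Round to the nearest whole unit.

2DS/H = 2·27,000·280/40 = 378,000.00
EOQ = √378,000.00 ≈ 614.82

615 units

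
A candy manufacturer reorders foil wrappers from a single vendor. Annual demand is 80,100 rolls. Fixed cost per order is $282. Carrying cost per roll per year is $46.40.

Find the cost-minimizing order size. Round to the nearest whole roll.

EOQ = √(2DS/H) = √(2 × 80,100 × 282 / 46.4)
    = √(973,629.31) ≈ 986.73

987 rolls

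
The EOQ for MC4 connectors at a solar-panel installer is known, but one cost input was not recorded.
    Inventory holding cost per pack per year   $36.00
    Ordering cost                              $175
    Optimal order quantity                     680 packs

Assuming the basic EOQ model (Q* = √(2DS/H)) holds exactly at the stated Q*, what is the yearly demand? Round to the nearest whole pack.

47,561 packs per year

Since Q* = (2DS/H)^½, squaring gives Q*²·H = 2DS.
D = Q²H / (2S) = 680² × 36 / (2 × 175) = 47,561.14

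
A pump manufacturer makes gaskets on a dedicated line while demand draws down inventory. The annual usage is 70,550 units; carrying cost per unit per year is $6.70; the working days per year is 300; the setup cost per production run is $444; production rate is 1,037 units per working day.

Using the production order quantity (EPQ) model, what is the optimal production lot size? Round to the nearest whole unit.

3,477 units

Daily demand d = 70,550/300 = 235.167; p = 1037; 1 − d/p = 0.77322
EPQ = √(2DS / (H(1 − d/p)))
    = √(2 × 70,550 × 444 / (6.7 × 0.77322)) ≈ 3,477.48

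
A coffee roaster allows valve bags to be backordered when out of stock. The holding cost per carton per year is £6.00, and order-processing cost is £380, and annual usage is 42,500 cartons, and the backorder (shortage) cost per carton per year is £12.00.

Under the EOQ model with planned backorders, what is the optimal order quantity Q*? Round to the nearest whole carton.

2,842 cartons

Basic EOQ = √(2·42,500·380/6) = 2,320.201
Backorder adjustment √((H+b)/b) = √((6+12)/12) = 1.2247
Q* = 2,320.201 × 1.2247 ≈ 2,841.65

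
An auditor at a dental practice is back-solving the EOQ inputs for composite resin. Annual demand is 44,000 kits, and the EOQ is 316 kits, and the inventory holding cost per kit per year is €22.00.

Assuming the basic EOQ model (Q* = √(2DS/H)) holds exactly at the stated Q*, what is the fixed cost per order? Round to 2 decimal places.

EOQ relation: Q² = 2DS/H, so rearrange for the unknown.
S = Q²H / (2D) = 316² × 22 / (2 × 44,000) = 24.9640

€24.96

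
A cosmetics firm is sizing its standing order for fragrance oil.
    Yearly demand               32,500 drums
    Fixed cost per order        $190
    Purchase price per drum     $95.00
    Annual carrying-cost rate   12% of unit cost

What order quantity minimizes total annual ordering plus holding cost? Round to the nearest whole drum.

1,041 drums

Carrying cost H = $95 × 12% = $11.4000/drum/yr
2DS/H = 2·32,500·190/11.4 = 1,083,333.33
EOQ = √1,083,333.33 ≈ 1,040.83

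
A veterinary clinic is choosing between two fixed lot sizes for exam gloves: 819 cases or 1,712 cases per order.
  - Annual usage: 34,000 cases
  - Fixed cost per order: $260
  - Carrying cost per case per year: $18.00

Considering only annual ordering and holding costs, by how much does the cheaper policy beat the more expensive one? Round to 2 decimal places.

$2,406.90

TC(Q) = (D/Q)S + (Q/2)H
TC(819) = (34,000/819)×260 + (819/2)×18 = $18,164.65
TC(1,712) = (34,000/1,712)×260 + (1,712/2)×18 = $20,571.55
Cheaper: Q = 819.  Difference = $2,406.90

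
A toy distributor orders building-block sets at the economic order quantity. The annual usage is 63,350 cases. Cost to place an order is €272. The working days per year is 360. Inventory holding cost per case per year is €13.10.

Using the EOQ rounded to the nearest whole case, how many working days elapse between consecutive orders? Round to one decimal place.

9.2 days

Q* = √(2·D·S / H) = √(2·63,350·272 / 13.1) = √2,630,717.6 ≈ 1,621.95 → Q = 1,622 cases
T = Q/D × 360 days = 1,622/63,350 × 360 = 9.217 days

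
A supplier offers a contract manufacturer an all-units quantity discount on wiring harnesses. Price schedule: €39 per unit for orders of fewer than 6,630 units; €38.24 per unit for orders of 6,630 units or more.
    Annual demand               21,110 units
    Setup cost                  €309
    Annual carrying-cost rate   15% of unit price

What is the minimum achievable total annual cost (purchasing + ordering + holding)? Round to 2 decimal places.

H₁ = 15%×€39 = €5.8500;  H₂ = 15%×€38.24 = €5.7360
EOQ₁ = √(2×21,110×309/5.8500) = 1,493.35  (< 6,630, feasible at tier 1)
EOQ₂ = √(2×21,110×309/5.7360) = 1,508.11  (< 6,630 → use Q = 6,630 at tier-2 price)
TC(tier 1 (EOQ₁), Q≈1,493.3) = €832,026.07
TC(tier 2, Q≈6,630.0) = €827,245.10
Minimum at tier 2: €827,245.10

€827,245.10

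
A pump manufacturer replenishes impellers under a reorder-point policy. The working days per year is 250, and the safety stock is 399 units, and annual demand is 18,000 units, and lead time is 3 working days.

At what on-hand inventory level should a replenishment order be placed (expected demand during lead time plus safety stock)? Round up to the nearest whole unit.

Daily demand d = 18,000 / 250 = 72.000 units/day
Demand during lead time = 72.000 × 3 = 216.00
Reorder point = 216.00 + 399 = 615.00 → round up

615 units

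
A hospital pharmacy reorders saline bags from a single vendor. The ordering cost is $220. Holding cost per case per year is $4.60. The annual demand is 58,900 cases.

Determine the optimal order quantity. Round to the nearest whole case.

2,374 cases

EOQ = √(2DS/H) = √(2 × 58,900 × 220 / 4.6)
    = √(5,633,913.04) ≈ 2,373.59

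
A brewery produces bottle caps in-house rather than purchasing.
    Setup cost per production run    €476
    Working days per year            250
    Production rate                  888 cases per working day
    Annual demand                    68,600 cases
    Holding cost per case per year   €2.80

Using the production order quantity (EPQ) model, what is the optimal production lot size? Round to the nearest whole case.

5,810 cases

Daily demand d = 68,600/250 = 274.400; p = 888; 1 − d/p = 0.69099
EPQ = √(2DS / (H(1 − d/p)))
    = √(2 × 68,600 × 476 / (2.8 × 0.69099)) ≈ 5,809.86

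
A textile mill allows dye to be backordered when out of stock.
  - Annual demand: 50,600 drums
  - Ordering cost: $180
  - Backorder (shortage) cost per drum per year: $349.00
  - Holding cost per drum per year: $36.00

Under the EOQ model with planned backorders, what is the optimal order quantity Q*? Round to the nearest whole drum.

Q* = √(2DS/H) · √((H + b)/b)
   = √(2 × 50,600 × 180 / 36) · √((36 + 349) / 349)
   = 711.337 × 1.0503 ≈ 747.12

747 drums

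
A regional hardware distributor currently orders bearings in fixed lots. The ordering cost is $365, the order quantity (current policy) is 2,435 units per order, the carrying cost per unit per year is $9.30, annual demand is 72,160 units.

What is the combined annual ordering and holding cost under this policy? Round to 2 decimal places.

Annual ordering cost = (D/Q)·S = (72,160/2,435) × 365 = $10,816.59
Annual holding cost  = (Q/2)·H = (2,435/2) × 9.3 = $11,322.75
Total = $10,816.59 + $11,322.75 = $22,139.34

$22,139.34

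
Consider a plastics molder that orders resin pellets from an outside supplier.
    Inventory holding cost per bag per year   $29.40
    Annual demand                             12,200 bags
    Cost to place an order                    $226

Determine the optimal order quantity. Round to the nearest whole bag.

Optimal lot size Q* = (2 × 12,200 × $226 / $29.4)^½ ≈ 433.09

433 bags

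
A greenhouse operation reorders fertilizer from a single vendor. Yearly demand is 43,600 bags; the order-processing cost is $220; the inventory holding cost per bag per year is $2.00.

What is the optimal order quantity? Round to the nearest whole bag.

EOQ = √(2DS/H) = √(2 × 43,600 × 220 / 2)
    = √(9,592,000.00) ≈ 3,097.10

3,097 bags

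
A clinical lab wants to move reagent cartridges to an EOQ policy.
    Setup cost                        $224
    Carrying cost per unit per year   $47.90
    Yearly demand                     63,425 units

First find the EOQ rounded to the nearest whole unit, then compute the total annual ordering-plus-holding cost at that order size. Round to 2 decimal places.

$36,892.41

EOQ = √(2DS/H) = √(2 × 63,425 × 224 / 47.9)
    = √(593,202.51) ≈ 770.20 → Q = 770 units
Ordering: D/Q × S = 63,425/770 × $224 = $18,450.91
Holding:  Q/2 × H = 770/2 × $47.9 = $18,441.50
Total = $18,450.91 + $18,441.50 = $36,892.41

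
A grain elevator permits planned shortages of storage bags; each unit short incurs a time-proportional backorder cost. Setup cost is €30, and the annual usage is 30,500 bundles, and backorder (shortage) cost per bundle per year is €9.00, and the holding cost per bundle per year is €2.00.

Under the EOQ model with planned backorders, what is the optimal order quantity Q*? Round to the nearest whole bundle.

Q* = √(2DS/H) · √((H + b)/b)
   = √(2 × 30,500 × 30 / 2) · √((2 + 9) / 9)
   = 956.556 × 1.1055 ≈ 1,057.51

1,058 bundles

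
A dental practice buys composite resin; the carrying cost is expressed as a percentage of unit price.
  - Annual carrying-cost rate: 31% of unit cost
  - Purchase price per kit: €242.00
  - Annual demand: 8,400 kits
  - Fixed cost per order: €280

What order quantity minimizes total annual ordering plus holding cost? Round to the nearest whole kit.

H = i·C = 0.31 × €242 = €75.0200 per kit-year
Optimal lot size Q* = (2 × 8,400 × €280 / €75.02)^½ ≈ 250.41

250 kits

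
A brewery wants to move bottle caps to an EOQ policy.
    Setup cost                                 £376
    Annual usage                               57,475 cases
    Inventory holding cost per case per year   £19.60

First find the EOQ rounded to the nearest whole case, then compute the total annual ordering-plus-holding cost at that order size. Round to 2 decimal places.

£29,105.59

Optimal lot size Q* = (2 × 57,475 × £376 / £19.6)^½ ≈ 1,484.98 → Q = 1,485 cases
Orders/yr = 57,475/1,485 = 38.704; ordering cost = 38.704 × £376 = £14,552.59
Average inventory = 1,485/2 = 742.5; holding cost = 742.5 × £19.6 = £14,553.00
Total = £14,552.59 + £14,553.00 = £29,105.59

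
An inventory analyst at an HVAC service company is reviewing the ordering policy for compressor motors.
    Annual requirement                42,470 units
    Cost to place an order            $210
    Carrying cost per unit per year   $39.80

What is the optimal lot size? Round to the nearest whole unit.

Optimal lot size Q* = (2 × 42,470 × $210 / $39.8)^½ ≈ 669.46

669 units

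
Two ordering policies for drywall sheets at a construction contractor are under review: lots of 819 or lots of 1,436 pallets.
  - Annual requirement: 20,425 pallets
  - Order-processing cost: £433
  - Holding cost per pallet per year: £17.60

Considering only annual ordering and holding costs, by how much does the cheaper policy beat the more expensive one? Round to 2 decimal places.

For each Q, cost = (D/Q)·S + (Q/2)·H.
TC(819) = (20,425/819)×433 + (819/2)×17.6 = £18,005.77
TC(1,436) = (20,425/1,436)×433 + (1,436/2)×17.6 = £18,795.59
Cheaper: Q = 819.  Difference = £789.83

£789.83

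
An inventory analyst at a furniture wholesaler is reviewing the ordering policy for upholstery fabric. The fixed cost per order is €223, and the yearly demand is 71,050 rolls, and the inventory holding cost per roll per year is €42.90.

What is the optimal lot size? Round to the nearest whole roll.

859 rolls

Optimal lot size Q* = (2 × 71,050 × €223 / €42.9)^½ ≈ 859.45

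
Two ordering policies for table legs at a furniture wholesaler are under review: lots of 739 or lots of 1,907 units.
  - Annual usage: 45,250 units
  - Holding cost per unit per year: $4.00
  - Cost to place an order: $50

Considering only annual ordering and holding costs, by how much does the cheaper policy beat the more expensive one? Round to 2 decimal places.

Annual cost at Q: ordering D·S/Q plus holding Q·H/2.
TC(739) = (45,250/739)×50 + (739/2)×4 = $4,539.57
TC(1,907) = (45,250/1,907)×50 + (1,907/2)×4 = $5,000.42
Lots of 739 are cheaper by $460.85.

$460.85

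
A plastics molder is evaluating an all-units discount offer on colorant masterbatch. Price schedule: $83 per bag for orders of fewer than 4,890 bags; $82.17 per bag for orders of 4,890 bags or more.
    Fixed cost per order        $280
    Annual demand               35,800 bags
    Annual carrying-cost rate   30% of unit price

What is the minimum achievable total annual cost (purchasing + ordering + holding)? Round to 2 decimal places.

H₁ = 30%×$83 = $24.9000;  H₂ = 30%×$82.17 = $24.6510
EOQ₁ = √(2×35,800×280/24.9000) = 897.30  (< 4,890, feasible at tier 1)
EOQ₂ = √(2×35,800×280/24.6510) = 901.82  (< 4,890 → use Q = 4,890 at tier-2 price)
TC(tier 1 (EOQ₁), Q≈897.3) = $2,993,742.68
TC(tier 2, Q≈4,890.0) = $3,004,007.59
Minimum at tier 1 (EOQ₁): $2,993,742.68

$2,993,742.68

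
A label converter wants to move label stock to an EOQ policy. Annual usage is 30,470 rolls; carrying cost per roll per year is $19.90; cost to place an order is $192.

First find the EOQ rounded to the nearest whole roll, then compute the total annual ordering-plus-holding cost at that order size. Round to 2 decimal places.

Q* = √(2·D·S / H) = √(2·30,470·192 / 19.9) = √587,963.8 ≈ 766.79 → Q = 767 rolls
Ordering: D/Q × S = 30,470/767 × $192 = $7,627.43
Holding:  Q/2 × H = 767/2 × $19.9 = $7,631.65
Total = $7,627.43 + $7,631.65 = $15,259.08

$15,259.08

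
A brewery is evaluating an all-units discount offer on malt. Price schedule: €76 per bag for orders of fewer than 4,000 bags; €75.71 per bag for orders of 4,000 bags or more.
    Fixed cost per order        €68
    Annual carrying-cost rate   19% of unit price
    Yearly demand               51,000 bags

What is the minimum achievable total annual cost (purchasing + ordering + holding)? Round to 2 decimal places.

H₁ = 19%×€76 = €14.4400;  H₂ = 19%×€75.71 = €14.3849
EOQ₁ = √(2×51,000×68/14.4400) = 693.06  (< 4,000, feasible at tier 1)
EOQ₂ = √(2×51,000×68/14.3849) = 694.39  (< 4,000 → use Q = 4,000 at tier-2 price)
TC(tier 1 (EOQ₁), Q≈693.1) = €3,886,007.79
TC(tier 2, Q≈4,000.0) = €3,890,846.80
Minimum at tier 1 (EOQ₁): €3,886,007.79

€3,886,007.79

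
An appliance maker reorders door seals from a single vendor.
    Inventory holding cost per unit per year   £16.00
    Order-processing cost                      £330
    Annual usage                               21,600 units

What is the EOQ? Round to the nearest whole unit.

Optimal lot size Q* = (2 × 21,600 × £330 / £16)^½ ≈ 943.93

944 units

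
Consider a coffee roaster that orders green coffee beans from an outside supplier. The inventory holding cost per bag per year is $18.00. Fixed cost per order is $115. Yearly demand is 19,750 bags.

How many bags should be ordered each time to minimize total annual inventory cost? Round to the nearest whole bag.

502 bags

EOQ = √(2DS/H) = √(2 × 19,750 × 115 / 18)
    = √(252,361.11) ≈ 502.36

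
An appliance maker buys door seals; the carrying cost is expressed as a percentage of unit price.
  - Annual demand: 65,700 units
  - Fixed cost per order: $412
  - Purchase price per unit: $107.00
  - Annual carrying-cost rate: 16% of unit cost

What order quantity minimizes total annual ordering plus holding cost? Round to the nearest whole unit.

1,778 units

Holding cost per unit per year: H = 16% × $107 = $17.1200
Q* = √(2·D·S / H) = √(2·65,700·412 / 17.12) = √3,162,196.3 ≈ 1,778.26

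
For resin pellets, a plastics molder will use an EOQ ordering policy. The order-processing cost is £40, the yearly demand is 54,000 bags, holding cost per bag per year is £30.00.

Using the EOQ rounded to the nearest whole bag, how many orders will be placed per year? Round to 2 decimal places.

142.48 orders per year

Q* = √(2·D·S / H) = √(2·54,000·40 / 30) = √144,000.0 ≈ 379.47 → Q = 379
Orders per year = D/Q = 54,000 / 379 = 142.480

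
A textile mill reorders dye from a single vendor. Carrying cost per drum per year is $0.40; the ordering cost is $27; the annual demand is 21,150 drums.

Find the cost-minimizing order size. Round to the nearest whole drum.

Q* = √(2·D·S / H) = √(2·21,150·27 / 0.4) = √2,855,250.0 ≈ 1,689.75

1,690 drums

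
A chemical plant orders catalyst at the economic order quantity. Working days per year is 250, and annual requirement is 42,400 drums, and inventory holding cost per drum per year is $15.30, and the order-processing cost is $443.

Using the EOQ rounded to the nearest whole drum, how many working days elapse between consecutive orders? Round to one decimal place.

EOQ = √(2DS/H) = √(2 × 42,400 × 443 / 15.3)
    = √(2,455,320.26) ≈ 1,566.95 → Q = 1,567 drums
T = Q/D × 250 days = 1,567/42,400 × 250 = 9.239 days

9.2 days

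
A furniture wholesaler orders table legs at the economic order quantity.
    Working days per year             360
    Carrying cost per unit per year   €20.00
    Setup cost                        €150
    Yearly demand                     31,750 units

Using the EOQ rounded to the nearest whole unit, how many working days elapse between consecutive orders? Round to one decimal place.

7.8 days

Q* = √(2·D·S / H) = √(2·31,750·150 / 20) = √476,250.0 ≈ 690.11 → Q = 690 units
Days between orders = 360 / (D/Q) = 360 / 46.014 ≈ 7.824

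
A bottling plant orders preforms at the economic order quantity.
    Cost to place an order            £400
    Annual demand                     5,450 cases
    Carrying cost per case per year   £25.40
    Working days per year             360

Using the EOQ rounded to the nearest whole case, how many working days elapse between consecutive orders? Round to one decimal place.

Optimal lot size Q* = (2 × 5,450 × £400 / £25.4)^½ ≈ 414.31 → Q = 414 cases
Cycle time = (working days × Q)/D = (360 × 414) / 5,450 = 27.347 days

27.3 days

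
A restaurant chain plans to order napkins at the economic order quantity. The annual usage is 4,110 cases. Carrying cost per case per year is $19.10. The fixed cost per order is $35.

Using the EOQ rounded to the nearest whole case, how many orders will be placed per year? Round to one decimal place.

33.4 orders per year

Q* = √(2·D·S / H) = √(2·4,110·35 / 19.1) = √15,062.8 ≈ 122.73 → Q = 123
Orders per year = D/Q = 4,110 / 123 = 33.415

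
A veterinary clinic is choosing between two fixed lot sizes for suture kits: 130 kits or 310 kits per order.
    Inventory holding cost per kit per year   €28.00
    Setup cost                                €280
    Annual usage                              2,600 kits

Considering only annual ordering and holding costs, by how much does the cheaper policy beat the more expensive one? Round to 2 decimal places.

Annual cost at Q: ordering D·S/Q plus holding Q·H/2.
TC(130) = (2,600/130)×280 + (130/2)×28 = €7,420.00
TC(310) = (2,600/310)×280 + (310/2)×28 = €6,688.39
Cheaper: Q = 310.  Difference = €731.61

€731.61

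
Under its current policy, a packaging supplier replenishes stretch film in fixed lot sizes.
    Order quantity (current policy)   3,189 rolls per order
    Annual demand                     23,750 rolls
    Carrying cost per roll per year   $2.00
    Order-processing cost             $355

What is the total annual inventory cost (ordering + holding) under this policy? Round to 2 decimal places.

$5,832.85

Ordering: D/Q × S = 23,750/3,189 × $355 = $2,643.85
Holding:  Q/2 × H = 3,189/2 × $2 = $3,189.00
Total = $2,643.85 + $3,189.00 = $5,832.85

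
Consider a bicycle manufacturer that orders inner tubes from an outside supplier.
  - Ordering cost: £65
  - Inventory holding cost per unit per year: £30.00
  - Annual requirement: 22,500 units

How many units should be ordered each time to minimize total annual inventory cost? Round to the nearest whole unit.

Q* = √(2·D·S / H) = √(2·22,500·65 / 30) = √97,500.0 ≈ 312.25

312 units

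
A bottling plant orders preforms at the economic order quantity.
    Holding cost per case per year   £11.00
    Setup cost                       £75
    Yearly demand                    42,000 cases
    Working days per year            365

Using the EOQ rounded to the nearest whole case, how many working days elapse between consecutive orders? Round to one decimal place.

6.6 days

2DS/H = 2·42,000·75/11 = 572,727.27
EOQ = √572,727.27 ≈ 756.79 → Q = 757 cases
T = Q/D × 365 days = 757/42,000 × 365 = 6.579 days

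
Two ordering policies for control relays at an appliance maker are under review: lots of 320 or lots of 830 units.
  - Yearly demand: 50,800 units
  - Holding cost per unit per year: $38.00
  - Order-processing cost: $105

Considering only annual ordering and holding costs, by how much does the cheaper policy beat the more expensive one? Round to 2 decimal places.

$552.24

TC(Q) = (D/Q)S + (Q/2)H
TC(320) = (50,800/320)×105 + (320/2)×38 = $22,748.75
TC(830) = (50,800/830)×105 + (830/2)×38 = $22,196.51
|ΔTC| = |$22,748.75 − $22,196.51| = $552.24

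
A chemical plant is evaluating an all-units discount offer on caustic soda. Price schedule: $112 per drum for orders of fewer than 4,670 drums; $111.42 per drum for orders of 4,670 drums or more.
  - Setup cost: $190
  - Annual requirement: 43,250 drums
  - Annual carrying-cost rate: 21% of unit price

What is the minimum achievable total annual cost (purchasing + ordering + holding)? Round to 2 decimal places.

$4,863,660.91

H₁ = 21%×$112 = $23.5200;  H₂ = 21%×$111.42 = $23.3982
EOQ₁ = √(2×43,250×190/23.5200) = 835.92  (< 4,670, feasible at tier 1)
EOQ₂ = √(2×43,250×190/23.3982) = 838.10  (< 4,670 → use Q = 4,670 at tier-2 price)
TC(tier 1 (EOQ₁), Q≈835.9) = $4,863,660.91
TC(tier 2, Q≈4,670.0) = $4,875,309.43
Minimum at tier 1 (EOQ₁): $4,863,660.91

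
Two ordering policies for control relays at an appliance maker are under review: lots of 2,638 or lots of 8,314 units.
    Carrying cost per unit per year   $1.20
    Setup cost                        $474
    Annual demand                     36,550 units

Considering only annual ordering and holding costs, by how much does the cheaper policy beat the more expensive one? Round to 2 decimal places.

$1,077.96

Annual cost at Q: ordering D·S/Q plus holding Q·H/2.
TC(2,638) = (36,550/2,638)×474 + (2,638/2)×1.2 = $8,150.16
TC(8,314) = (36,550/8,314)×474 + (8,314/2)×1.2 = $7,072.20
Cheaper: Q = 8,314.  Difference = $1,077.96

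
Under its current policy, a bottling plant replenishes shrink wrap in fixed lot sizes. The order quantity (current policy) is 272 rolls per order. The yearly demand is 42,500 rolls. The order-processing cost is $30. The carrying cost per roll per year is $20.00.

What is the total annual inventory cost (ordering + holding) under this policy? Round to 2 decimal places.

$7,407.50

Annual ordering cost = (D/Q)·S = (42,500/272) × 30 = $4,687.50
Annual holding cost  = (Q/2)·H = (272/2) × 20 = $2,720.00
Total = $4,687.50 + $2,720.00 = $7,407.50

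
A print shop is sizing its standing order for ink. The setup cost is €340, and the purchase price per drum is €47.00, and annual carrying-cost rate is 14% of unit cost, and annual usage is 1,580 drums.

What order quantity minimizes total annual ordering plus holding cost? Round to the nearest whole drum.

Carrying cost H = €47 × 14% = €6.5800/drum/yr
EOQ = √(2DS/H) = √(2 × 1,580 × 340 / 6.58)
    = √(163,282.67) ≈ 404.08

404 drums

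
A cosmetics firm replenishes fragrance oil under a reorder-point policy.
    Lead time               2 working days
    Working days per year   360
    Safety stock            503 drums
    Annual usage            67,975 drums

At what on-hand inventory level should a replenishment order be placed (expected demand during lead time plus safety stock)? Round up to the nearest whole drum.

Daily demand d = 67,975 / 360 = 188.819 drums/day
Demand during lead time = 188.819 × 2 = 377.64
Reorder point = 377.64 + 503 = 880.64 → round up

881 drums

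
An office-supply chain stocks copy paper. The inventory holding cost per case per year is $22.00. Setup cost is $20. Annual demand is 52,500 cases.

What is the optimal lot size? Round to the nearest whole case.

Q* = √(2·D·S / H) = √(2·52,500·20 / 22) = √95,454.5 ≈ 308.96

309 cases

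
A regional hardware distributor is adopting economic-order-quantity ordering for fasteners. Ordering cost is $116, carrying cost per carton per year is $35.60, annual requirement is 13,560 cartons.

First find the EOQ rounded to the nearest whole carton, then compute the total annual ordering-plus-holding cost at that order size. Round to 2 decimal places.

2DS/H = 2·13,560·116/35.6 = 88,368.54
EOQ = √88,368.54 ≈ 297.27 → Q = 297 cartons
Ordering: D/Q × S = 13,560/297 × $116 = $5,296.16
Holding:  Q/2 × H = 297/2 × $35.6 = $5,286.60
Total = $5,296.16 + $5,286.60 = $10,582.76

$10,582.76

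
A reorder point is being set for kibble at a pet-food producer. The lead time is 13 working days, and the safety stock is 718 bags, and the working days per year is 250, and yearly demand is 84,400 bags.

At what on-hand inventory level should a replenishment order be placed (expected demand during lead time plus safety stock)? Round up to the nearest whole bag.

Daily demand d = 84,400 / 250 = 337.600 bags/day
Demand during lead time = 337.600 × 13 = 4,388.80
Reorder point = 4,388.80 + 718 = 5,106.80 → round up

5,107 bags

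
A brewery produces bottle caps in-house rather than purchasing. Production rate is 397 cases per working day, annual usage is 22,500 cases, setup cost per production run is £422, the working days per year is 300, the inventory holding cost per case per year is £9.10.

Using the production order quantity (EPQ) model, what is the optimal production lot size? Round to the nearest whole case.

d = 22,500/300 = 75.0000 cases/day;  effective holding cost H(1 − d/p) = 9.1·(1 − 75.0000/397) = 7.38086
Q* = √(2DS / H_eff) = √(2·22,500·422 / 7.38086) ≈ 1,604.02

1,604 cases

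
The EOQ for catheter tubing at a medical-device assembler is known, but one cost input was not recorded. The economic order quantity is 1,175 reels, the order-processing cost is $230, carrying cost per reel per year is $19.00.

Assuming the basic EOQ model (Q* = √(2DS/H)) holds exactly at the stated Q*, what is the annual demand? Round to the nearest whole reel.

57,026 reels per year

From Q* = √(2DS/H) ⇒ Q*² = 2DS/H.
D = Q²H / (2S) = 1,175² × 19 / (2 × 230) = 57,025.82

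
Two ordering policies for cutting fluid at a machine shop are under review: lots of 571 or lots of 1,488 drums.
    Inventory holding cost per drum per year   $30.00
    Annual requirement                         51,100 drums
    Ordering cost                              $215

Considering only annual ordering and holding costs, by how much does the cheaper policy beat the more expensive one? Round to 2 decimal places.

$1,897.59

Annual cost at Q: ordering D·S/Q plus holding Q·H/2.
TC(571) = (51,100/571)×215 + (571/2)×30 = $27,805.81
TC(1,488) = (51,100/1,488)×215 + (1,488/2)×30 = $29,703.40
Cheaper: Q = 571.  Difference = $1,897.59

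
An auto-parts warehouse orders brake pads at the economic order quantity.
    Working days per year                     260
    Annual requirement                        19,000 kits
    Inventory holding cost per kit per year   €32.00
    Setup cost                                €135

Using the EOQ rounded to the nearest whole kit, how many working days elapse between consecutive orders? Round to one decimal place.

5.5 days

2DS/H = 2·19,000·135/32 = 160,312.50
EOQ = √160,312.50 ≈ 400.39 → Q = 400 kits
T = Q/D × 260 days = 400/19,000 × 260 = 5.474 days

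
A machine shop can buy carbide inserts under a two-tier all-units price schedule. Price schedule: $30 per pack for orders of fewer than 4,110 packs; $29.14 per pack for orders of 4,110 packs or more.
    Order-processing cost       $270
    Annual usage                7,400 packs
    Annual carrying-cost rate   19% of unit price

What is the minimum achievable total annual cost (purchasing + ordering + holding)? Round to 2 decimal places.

H₁ = 19%×$30 = $5.7000;  H₂ = 19%×$29.14 = $5.5366
EOQ₁ = √(2×7,400×270/5.7000) = 837.29  (< 4,110, feasible at tier 1)
EOQ₂ = √(2×7,400×270/5.5366) = 849.55  (< 4,110 → use Q = 4,110 at tier-2 price)
TC(tier 1 (EOQ₁), Q≈837.3) = $226,772.55
TC(tier 2, Q≈4,110.0) = $227,499.84
Minimum at tier 1 (EOQ₁): $226,772.55

$226,772.55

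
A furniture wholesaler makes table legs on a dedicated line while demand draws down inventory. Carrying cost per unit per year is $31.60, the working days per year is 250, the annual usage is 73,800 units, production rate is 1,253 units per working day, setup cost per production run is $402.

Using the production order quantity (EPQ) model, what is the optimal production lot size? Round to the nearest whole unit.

1,567 units

Daily demand d = 73,800/250 = 295.200; p = 1253; 1 − d/p = 0.76441
EPQ = √(2DS / (H(1 − d/p)))
    = √(2 × 73,800 × 402 / (31.6 × 0.76441)) ≈ 1,567.30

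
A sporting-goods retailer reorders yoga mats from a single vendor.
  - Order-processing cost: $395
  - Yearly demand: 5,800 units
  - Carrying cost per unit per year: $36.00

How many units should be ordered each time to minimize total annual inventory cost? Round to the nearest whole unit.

2DS/H = 2·5,800·395/36 = 127,277.78
EOQ = √127,277.78 ≈ 356.76

357 units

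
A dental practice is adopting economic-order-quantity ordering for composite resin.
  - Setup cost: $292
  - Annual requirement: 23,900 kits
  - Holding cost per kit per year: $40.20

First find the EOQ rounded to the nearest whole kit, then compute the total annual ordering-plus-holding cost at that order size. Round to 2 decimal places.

EOQ = √(2DS/H) = √(2 × 23,900 × 292 / 40.2)
    = √(347,203.98) ≈ 589.24 → Q = 589 kits
Ordering: D/Q × S = 23,900/589 × $292 = $11,848.56
Holding:  Q/2 × H = 589/2 × $40.2 = $11,838.90
Total = $11,848.56 + $11,838.90 = $23,687.46

$23,687.46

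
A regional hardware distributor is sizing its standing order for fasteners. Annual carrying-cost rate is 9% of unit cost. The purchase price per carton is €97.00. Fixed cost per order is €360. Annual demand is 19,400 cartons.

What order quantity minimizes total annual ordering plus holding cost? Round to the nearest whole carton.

1,265 cartons

Holding cost per carton per year: H = 9% × €97 = €8.7300
Optimal lot size Q* = (2 × 19,400 × €360 / €8.73)^½ ≈ 1,264.91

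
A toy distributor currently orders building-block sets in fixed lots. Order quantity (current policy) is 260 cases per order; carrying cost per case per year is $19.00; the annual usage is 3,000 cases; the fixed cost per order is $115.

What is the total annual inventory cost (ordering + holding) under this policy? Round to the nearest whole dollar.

$3,797

Orders/yr = 3,000/260 = 11.538; ordering cost = 11.538 × $115 = $1,326.92
Average inventory = 260/2 = 130; holding cost = 130 × $19 = $2,470.00
Total = $1,326.92 + $2,470.00 = $3,796.92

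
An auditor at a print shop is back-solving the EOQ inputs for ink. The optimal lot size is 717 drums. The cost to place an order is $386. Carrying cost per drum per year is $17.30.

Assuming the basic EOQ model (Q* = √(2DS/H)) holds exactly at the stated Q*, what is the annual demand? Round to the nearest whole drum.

11,520 drums per year

Since Q* = (2DS/H)^½, squaring gives Q*²·H = 2DS.
D = Q²H / (2S) = 717² × 17.3 / (2 × 386) = 11,520.39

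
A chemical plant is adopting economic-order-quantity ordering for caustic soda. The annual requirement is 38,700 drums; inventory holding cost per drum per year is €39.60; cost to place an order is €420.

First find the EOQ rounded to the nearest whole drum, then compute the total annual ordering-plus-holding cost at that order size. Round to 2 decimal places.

Optimal lot size Q* = (2 × 38,700 × €420 / €39.6)^½ ≈ 906.04 → Q = 906 drums
Orders/yr = 38,700/906 = 42.715; ordering cost = 42.715 × €420 = €17,940.40
Average inventory = 906/2 = 453; holding cost = 453 × €39.6 = €17,938.80
Total = €17,940.40 + €17,938.80 = €35,879.20

€35,879.20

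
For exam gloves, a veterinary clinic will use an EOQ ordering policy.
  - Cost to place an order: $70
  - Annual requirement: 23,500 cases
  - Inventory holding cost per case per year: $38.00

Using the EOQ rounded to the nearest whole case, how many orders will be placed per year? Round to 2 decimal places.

79.93 orders per year

EOQ = √(2DS/H) = √(2 × 23,500 × 70 / 38)
    = √(86,578.95) ≈ 294.24 → Q = 294
Orders per year = D/Q = 23,500 / 294 = 79.932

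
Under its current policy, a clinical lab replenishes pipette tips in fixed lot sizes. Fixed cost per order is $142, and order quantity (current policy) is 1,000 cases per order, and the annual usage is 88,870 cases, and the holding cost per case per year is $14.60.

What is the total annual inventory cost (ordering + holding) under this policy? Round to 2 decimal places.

$19,919.54

Orders/yr = 88,870/1,000 = 88.870; ordering cost = 88.870 × $142 = $12,619.54
Average inventory = 1,000/2 = 500; holding cost = 500 × $14.6 = $7,300.00
Total = $12,619.54 + $7,300.00 = $19,919.54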